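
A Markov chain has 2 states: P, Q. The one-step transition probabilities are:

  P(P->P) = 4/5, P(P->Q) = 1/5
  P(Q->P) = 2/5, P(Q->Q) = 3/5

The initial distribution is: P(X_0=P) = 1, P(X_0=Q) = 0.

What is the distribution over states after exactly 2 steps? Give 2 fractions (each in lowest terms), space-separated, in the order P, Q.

Propagating the distribution step by step (d_{t+1} = d_t * P):
d_0 = (P=1, Q=0)
  d_1[P] = 1*4/5 + 0*2/5 = 4/5
  d_1[Q] = 1*1/5 + 0*3/5 = 1/5
d_1 = (P=4/5, Q=1/5)
  d_2[P] = 4/5*4/5 + 1/5*2/5 = 18/25
  d_2[Q] = 4/5*1/5 + 1/5*3/5 = 7/25
d_2 = (P=18/25, Q=7/25)

Answer: 18/25 7/25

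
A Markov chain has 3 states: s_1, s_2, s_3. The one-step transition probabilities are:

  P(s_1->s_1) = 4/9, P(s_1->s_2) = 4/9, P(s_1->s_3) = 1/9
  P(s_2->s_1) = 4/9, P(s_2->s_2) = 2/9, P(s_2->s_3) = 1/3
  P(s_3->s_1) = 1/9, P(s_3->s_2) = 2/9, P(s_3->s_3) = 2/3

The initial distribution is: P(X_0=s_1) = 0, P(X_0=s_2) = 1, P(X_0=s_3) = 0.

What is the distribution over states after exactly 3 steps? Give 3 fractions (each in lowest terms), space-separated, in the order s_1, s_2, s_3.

Answer: 80/243 8/27 91/243

Derivation:
Propagating the distribution step by step (d_{t+1} = d_t * P):
d_0 = (s_1=0, s_2=1, s_3=0)
  d_1[s_1] = 0*4/9 + 1*4/9 + 0*1/9 = 4/9
  d_1[s_2] = 0*4/9 + 1*2/9 + 0*2/9 = 2/9
  d_1[s_3] = 0*1/9 + 1*1/3 + 0*2/3 = 1/3
d_1 = (s_1=4/9, s_2=2/9, s_3=1/3)
  d_2[s_1] = 4/9*4/9 + 2/9*4/9 + 1/3*1/9 = 1/3
  d_2[s_2] = 4/9*4/9 + 2/9*2/9 + 1/3*2/9 = 26/81
  d_2[s_3] = 4/9*1/9 + 2/9*1/3 + 1/3*2/3 = 28/81
d_2 = (s_1=1/3, s_2=26/81, s_3=28/81)
  d_3[s_1] = 1/3*4/9 + 26/81*4/9 + 28/81*1/9 = 80/243
  d_3[s_2] = 1/3*4/9 + 26/81*2/9 + 28/81*2/9 = 8/27
  d_3[s_3] = 1/3*1/9 + 26/81*1/3 + 28/81*2/3 = 91/243
d_3 = (s_1=80/243, s_2=8/27, s_3=91/243)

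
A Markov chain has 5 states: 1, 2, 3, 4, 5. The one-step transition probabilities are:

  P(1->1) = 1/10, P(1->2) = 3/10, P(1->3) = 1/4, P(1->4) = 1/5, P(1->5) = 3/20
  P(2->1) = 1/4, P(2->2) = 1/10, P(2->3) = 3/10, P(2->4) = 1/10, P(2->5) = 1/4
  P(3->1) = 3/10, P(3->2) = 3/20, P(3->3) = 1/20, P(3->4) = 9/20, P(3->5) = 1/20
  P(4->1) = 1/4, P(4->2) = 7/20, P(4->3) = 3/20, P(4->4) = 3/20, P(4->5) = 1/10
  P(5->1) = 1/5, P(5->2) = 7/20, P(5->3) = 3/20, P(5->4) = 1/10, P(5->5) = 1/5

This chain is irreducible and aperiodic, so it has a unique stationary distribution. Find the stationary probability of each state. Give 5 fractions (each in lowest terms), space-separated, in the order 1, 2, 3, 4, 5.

The stationary distribution satisfies pi = pi * P, i.e.:
  pi_1 = 1/10*pi_1 + 1/4*pi_2 + 3/10*pi_3 + 1/4*pi_4 + 1/5*pi_5
  pi_2 = 3/10*pi_1 + 1/10*pi_2 + 3/20*pi_3 + 7/20*pi_4 + 7/20*pi_5
  pi_3 = 1/4*pi_1 + 3/10*pi_2 + 1/20*pi_3 + 3/20*pi_4 + 3/20*pi_5
  pi_4 = 1/5*pi_1 + 1/10*pi_2 + 9/20*pi_3 + 3/20*pi_4 + 1/10*pi_5
  pi_5 = 3/20*pi_1 + 1/4*pi_2 + 1/20*pi_3 + 1/10*pi_4 + 1/5*pi_5
with normalization: pi_1 + pi_2 + pi_3 + pi_4 + pi_5 = 1.

Using the first 4 balance equations plus normalization, the linear system A*pi = b is:
  [-9/10, 1/4, 3/10, 1/4, 1/5] . pi = 0
  [3/10, -9/10, 3/20, 7/20, 7/20] . pi = 0
  [1/4, 3/10, -19/20, 3/20, 3/20] . pi = 0
  [1/5, 1/10, 9/20, -17/20, 1/10] . pi = 0
  [1, 1, 1, 1, 1] . pi = 1

Solving yields:
  pi_1 = 50854/232247
  pi_2 = 55967/232247
  pi_3 = 43925/232247
  pi_4 = 45983/232247
  pi_5 = 35518/232247

Verification (pi * P):
  50854/232247*1/10 + 55967/232247*1/4 + 43925/232247*3/10 + 45983/232247*1/4 + 35518/232247*1/5 = 50854/232247 = pi_1  (ok)
  50854/232247*3/10 + 55967/232247*1/10 + 43925/232247*3/20 + 45983/232247*7/20 + 35518/232247*7/20 = 55967/232247 = pi_2  (ok)
  50854/232247*1/4 + 55967/232247*3/10 + 43925/232247*1/20 + 45983/232247*3/20 + 35518/232247*3/20 = 43925/232247 = pi_3  (ok)
  50854/232247*1/5 + 55967/232247*1/10 + 43925/232247*9/20 + 45983/232247*3/20 + 35518/232247*1/10 = 45983/232247 = pi_4  (ok)
  50854/232247*3/20 + 55967/232247*1/4 + 43925/232247*1/20 + 45983/232247*1/10 + 35518/232247*1/5 = 35518/232247 = pi_5  (ok)

Answer: 50854/232247 55967/232247 43925/232247 45983/232247 35518/232247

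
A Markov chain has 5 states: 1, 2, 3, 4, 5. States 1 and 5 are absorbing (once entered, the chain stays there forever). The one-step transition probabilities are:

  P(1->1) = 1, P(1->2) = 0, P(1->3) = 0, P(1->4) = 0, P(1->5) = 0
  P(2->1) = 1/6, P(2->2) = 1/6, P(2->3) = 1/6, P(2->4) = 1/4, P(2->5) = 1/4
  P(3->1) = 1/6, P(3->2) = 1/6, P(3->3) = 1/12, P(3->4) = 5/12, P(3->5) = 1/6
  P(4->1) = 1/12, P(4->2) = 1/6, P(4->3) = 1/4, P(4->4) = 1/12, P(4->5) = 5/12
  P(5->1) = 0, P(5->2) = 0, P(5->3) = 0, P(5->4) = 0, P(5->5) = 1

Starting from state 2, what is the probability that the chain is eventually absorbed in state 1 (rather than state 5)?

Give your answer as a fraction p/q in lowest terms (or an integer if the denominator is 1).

Answer: 317/912

Derivation:
Let a_i = P(absorbed in 1 | start in state i).
Boundary conditions: a_1 = 1, a_5 = 0.
For each transient state i, a_i = sum_j P(i->j) * a_j:
  a_2 = 1/6*a_1 + 1/6*a_2 + 1/6*a_3 + 1/4*a_4 + 1/4*a_5
  a_3 = 1/6*a_1 + 1/6*a_2 + 1/12*a_3 + 5/12*a_4 + 1/6*a_5
  a_4 = 1/12*a_1 + 1/6*a_2 + 1/4*a_3 + 1/12*a_4 + 5/12*a_5

Substituting a_1 = 1 and a_5 = 0, rearrange to (I - Q) a = r where r[i] = P(i -> 1):
  [5/6, -1/6, -1/4] . (a_2, a_3, a_4) = 1/6
  [-1/6, 11/12, -5/12] . (a_2, a_3, a_4) = 1/6
  [-1/6, -1/4, 11/12] . (a_2, a_3, a_4) = 1/12

Solving yields:
  a_2 = 317/912
  a_3 = 41/114
  a_4 = 115/456

Starting state is 2, so the absorption probability is a_2 = 317/912.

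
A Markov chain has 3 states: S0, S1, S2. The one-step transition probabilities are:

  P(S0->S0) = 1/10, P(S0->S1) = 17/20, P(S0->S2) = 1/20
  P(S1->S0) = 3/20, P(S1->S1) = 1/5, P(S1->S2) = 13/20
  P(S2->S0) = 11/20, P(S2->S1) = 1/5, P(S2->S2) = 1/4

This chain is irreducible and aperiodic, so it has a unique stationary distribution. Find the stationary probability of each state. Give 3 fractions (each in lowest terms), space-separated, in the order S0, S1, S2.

Answer: 47/171 259/684 79/228

Derivation:
The stationary distribution satisfies pi = pi * P, i.e.:
  pi_S0 = 1/10*pi_S0 + 3/20*pi_S1 + 11/20*pi_S2
  pi_S1 = 17/20*pi_S0 + 1/5*pi_S1 + 1/5*pi_S2
  pi_S2 = 1/20*pi_S0 + 13/20*pi_S1 + 1/4*pi_S2
with normalization: pi_S0 + pi_S1 + pi_S2 = 1.

Using the first 2 balance equations plus normalization, the linear system A*pi = b is:
  [-9/10, 3/20, 11/20] . pi = 0
  [17/20, -4/5, 1/5] . pi = 0
  [1, 1, 1] . pi = 1

Solving yields:
  pi_S0 = 47/171
  pi_S1 = 259/684
  pi_S2 = 79/228

Verification (pi * P):
  47/171*1/10 + 259/684*3/20 + 79/228*11/20 = 47/171 = pi_S0  (ok)
  47/171*17/20 + 259/684*1/5 + 79/228*1/5 = 259/684 = pi_S1  (ok)
  47/171*1/20 + 259/684*13/20 + 79/228*1/4 = 79/228 = pi_S2  (ok)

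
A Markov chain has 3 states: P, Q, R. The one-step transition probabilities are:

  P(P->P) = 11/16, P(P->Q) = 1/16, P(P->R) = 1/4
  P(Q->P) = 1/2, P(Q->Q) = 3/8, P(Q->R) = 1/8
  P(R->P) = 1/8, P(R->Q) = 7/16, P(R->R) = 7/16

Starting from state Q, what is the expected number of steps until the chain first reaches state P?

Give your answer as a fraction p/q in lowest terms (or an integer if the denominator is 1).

Let h_i = expected steps to first reach P from state i.
Boundary: h_P = 0.
First-step equations for the other states:
  h_Q = 1 + 1/2*h_P + 3/8*h_Q + 1/8*h_R
  h_R = 1 + 1/8*h_P + 7/16*h_Q + 7/16*h_R

Substituting h_P = 0 and rearranging gives the linear system (I - Q) h = 1:
  [5/8, -1/8] . (h_Q, h_R) = 1
  [-7/16, 9/16] . (h_Q, h_R) = 1

Solving yields:
  h_Q = 44/19
  h_R = 68/19

Starting state is Q, so the expected hitting time is h_Q = 44/19.

Answer: 44/19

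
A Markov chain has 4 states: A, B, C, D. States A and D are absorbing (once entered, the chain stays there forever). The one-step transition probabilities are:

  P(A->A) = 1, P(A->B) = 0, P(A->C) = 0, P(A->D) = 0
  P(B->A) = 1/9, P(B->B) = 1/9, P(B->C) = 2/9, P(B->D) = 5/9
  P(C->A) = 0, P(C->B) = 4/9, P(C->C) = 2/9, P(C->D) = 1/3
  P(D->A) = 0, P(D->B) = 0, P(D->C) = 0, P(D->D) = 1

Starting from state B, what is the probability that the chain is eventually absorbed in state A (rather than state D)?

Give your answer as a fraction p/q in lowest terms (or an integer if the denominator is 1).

Answer: 7/48

Derivation:
Let a_i = P(absorbed in A | start in state i).
Boundary conditions: a_A = 1, a_D = 0.
For each transient state i, a_i = sum_j P(i->j) * a_j:
  a_B = 1/9*a_A + 1/9*a_B + 2/9*a_C + 5/9*a_D
  a_C = 0*a_A + 4/9*a_B + 2/9*a_C + 1/3*a_D

Substituting a_A = 1 and a_D = 0, rearrange to (I - Q) a = r where r[i] = P(i -> A):
  [8/9, -2/9] . (a_B, a_C) = 1/9
  [-4/9, 7/9] . (a_B, a_C) = 0

Solving yields:
  a_B = 7/48
  a_C = 1/12

Starting state is B, so the absorption probability is a_B = 7/48.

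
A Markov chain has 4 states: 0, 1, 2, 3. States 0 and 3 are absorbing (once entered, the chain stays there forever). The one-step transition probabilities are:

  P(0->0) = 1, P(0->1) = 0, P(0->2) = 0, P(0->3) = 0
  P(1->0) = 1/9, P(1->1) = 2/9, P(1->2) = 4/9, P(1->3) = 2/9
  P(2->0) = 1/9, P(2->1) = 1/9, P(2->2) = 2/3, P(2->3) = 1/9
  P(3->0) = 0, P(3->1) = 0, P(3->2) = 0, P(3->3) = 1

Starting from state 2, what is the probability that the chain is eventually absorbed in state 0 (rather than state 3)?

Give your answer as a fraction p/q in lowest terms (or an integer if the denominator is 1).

Let a_i = P(absorbed in 0 | start in state i).
Boundary conditions: a_0 = 1, a_3 = 0.
For each transient state i, a_i = sum_j P(i->j) * a_j:
  a_1 = 1/9*a_0 + 2/9*a_1 + 4/9*a_2 + 2/9*a_3
  a_2 = 1/9*a_0 + 1/9*a_1 + 2/3*a_2 + 1/9*a_3

Substituting a_0 = 1 and a_3 = 0, rearrange to (I - Q) a = r where r[i] = P(i -> 0):
  [7/9, -4/9] . (a_1, a_2) = 1/9
  [-1/9, 1/3] . (a_1, a_2) = 1/9

Solving yields:
  a_1 = 7/17
  a_2 = 8/17

Starting state is 2, so the absorption probability is a_2 = 8/17.

Answer: 8/17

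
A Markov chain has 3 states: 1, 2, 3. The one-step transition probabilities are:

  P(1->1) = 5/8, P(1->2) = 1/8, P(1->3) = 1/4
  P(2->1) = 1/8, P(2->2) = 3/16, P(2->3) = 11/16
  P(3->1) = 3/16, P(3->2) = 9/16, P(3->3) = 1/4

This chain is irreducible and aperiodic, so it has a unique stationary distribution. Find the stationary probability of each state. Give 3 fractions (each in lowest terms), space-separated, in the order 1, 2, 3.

Answer: 57/191 60/191 74/191

Derivation:
The stationary distribution satisfies pi = pi * P, i.e.:
  pi_1 = 5/8*pi_1 + 1/8*pi_2 + 3/16*pi_3
  pi_2 = 1/8*pi_1 + 3/16*pi_2 + 9/16*pi_3
  pi_3 = 1/4*pi_1 + 11/16*pi_2 + 1/4*pi_3
with normalization: pi_1 + pi_2 + pi_3 = 1.

Using the first 2 balance equations plus normalization, the linear system A*pi = b is:
  [-3/8, 1/8, 3/16] . pi = 0
  [1/8, -13/16, 9/16] . pi = 0
  [1, 1, 1] . pi = 1

Solving yields:
  pi_1 = 57/191
  pi_2 = 60/191
  pi_3 = 74/191

Verification (pi * P):
  57/191*5/8 + 60/191*1/8 + 74/191*3/16 = 57/191 = pi_1  (ok)
  57/191*1/8 + 60/191*3/16 + 74/191*9/16 = 60/191 = pi_2  (ok)
  57/191*1/4 + 60/191*11/16 + 74/191*1/4 = 74/191 = pi_3  (ok)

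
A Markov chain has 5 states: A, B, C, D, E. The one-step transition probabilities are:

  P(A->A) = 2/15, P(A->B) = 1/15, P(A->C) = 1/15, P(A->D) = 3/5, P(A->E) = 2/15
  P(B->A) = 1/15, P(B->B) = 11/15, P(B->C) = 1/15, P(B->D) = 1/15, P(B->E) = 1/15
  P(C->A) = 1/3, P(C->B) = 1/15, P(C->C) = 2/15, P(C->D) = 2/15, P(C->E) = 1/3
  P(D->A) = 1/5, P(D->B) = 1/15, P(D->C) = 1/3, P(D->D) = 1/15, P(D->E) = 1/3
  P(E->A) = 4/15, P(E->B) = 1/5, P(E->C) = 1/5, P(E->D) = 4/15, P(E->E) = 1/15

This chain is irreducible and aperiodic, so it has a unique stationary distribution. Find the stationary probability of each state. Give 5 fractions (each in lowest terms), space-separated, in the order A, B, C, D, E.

The stationary distribution satisfies pi = pi * P, i.e.:
  pi_A = 2/15*pi_A + 1/15*pi_B + 1/3*pi_C + 1/5*pi_D + 4/15*pi_E
  pi_B = 1/15*pi_A + 11/15*pi_B + 1/15*pi_C + 1/15*pi_D + 1/5*pi_E
  pi_C = 1/15*pi_A + 1/15*pi_B + 2/15*pi_C + 1/3*pi_D + 1/5*pi_E
  pi_D = 3/5*pi_A + 1/15*pi_B + 2/15*pi_C + 1/15*pi_D + 4/15*pi_E
  pi_E = 2/15*pi_A + 1/15*pi_B + 1/3*pi_C + 1/3*pi_D + 1/15*pi_E
with normalization: pi_A + pi_B + pi_C + pi_D + pi_E = 1.

Using the first 4 balance equations plus normalization, the linear system A*pi = b is:
  [-13/15, 1/15, 1/3, 1/5, 4/15] . pi = 0
  [1/15, -4/15, 1/15, 1/15, 1/5] . pi = 0
  [1/15, 1/15, -13/15, 1/3, 1/5] . pi = 0
  [3/5, 1/15, 2/15, -14/15, 4/15] . pi = 0
  [1, 1, 1, 1, 1] . pi = 1

Solving yields:
  pi_A = 2805/15217
  pi_B = 4121/15217
  pi_C = 4777/30434
  pi_D = 6417/30434
  pi_E = 2694/15217

Verification (pi * P):
  2805/15217*2/15 + 4121/15217*1/15 + 4777/30434*1/3 + 6417/30434*1/5 + 2694/15217*4/15 = 2805/15217 = pi_A  (ok)
  2805/15217*1/15 + 4121/15217*11/15 + 4777/30434*1/15 + 6417/30434*1/15 + 2694/15217*1/5 = 4121/15217 = pi_B  (ok)
  2805/15217*1/15 + 4121/15217*1/15 + 4777/30434*2/15 + 6417/30434*1/3 + 2694/15217*1/5 = 4777/30434 = pi_C  (ok)
  2805/15217*3/5 + 4121/15217*1/15 + 4777/30434*2/15 + 6417/30434*1/15 + 2694/15217*4/15 = 6417/30434 = pi_D  (ok)
  2805/15217*2/15 + 4121/15217*1/15 + 4777/30434*1/3 + 6417/30434*1/3 + 2694/15217*1/15 = 2694/15217 = pi_E  (ok)

Answer: 2805/15217 4121/15217 4777/30434 6417/30434 2694/15217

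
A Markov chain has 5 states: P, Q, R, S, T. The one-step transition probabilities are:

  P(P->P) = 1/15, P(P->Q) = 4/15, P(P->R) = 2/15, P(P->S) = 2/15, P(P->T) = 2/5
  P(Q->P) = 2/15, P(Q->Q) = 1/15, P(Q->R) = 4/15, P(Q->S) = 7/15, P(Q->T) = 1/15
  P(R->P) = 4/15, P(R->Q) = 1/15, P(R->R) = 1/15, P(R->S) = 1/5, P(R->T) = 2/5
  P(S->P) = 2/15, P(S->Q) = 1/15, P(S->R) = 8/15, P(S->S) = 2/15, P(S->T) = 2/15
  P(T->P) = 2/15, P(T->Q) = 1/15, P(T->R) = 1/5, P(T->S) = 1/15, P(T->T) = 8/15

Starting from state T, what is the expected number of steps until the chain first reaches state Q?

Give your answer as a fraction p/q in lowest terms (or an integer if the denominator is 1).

Answer: 9165/886

Derivation:
Let h_i = expected steps to first reach Q from state i.
Boundary: h_Q = 0.
First-step equations for the other states:
  h_P = 1 + 1/15*h_P + 4/15*h_Q + 2/15*h_R + 2/15*h_S + 2/5*h_T
  h_R = 1 + 4/15*h_P + 1/15*h_Q + 1/15*h_R + 1/5*h_S + 2/5*h_T
  h_S = 1 + 2/15*h_P + 1/15*h_Q + 8/15*h_R + 2/15*h_S + 2/15*h_T
  h_T = 1 + 2/15*h_P + 1/15*h_Q + 1/5*h_R + 1/15*h_S + 8/15*h_T

Substituting h_Q = 0 and rearranging gives the linear system (I - Q) h = 1:
  [14/15, -2/15, -2/15, -2/5] . (h_P, h_R, h_S, h_T) = 1
  [-4/15, 14/15, -1/5, -2/5] . (h_P, h_R, h_S, h_T) = 1
  [-2/15, -8/15, 13/15, -2/15] . (h_P, h_R, h_S, h_T) = 1
  [-2/15, -1/5, -1/15, 7/15] . (h_P, h_R, h_S, h_T) = 1

Solving yields:
  h_P = 7455/886
  h_R = 8955/886
  h_S = 4545/443
  h_T = 9165/886

Starting state is T, so the expected hitting time is h_T = 9165/886.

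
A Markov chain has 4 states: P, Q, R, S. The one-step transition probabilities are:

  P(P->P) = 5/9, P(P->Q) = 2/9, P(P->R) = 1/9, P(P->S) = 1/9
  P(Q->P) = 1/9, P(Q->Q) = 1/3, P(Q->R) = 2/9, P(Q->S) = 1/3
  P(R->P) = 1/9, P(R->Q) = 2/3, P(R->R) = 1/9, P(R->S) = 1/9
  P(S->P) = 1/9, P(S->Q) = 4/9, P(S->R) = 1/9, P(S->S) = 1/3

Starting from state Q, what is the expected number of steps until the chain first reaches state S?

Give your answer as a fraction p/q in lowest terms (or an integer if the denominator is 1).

Answer: 225/56

Derivation:
Let h_i = expected steps to first reach S from state i.
Boundary: h_S = 0.
First-step equations for the other states:
  h_P = 1 + 5/9*h_P + 2/9*h_Q + 1/9*h_R + 1/9*h_S
  h_Q = 1 + 1/9*h_P + 1/3*h_Q + 2/9*h_R + 1/3*h_S
  h_R = 1 + 1/9*h_P + 2/3*h_Q + 1/9*h_R + 1/9*h_S

Substituting h_S = 0 and rearranging gives the linear system (I - Q) h = 1:
  [4/9, -2/9, -1/9] . (h_P, h_Q, h_R) = 1
  [-1/9, 2/3, -2/9] . (h_P, h_Q, h_R) = 1
  [-1/9, -2/3, 8/9] . (h_P, h_Q, h_R) = 1

Solving yields:
  h_P = 153/28
  h_Q = 225/56
  h_R = 135/28

Starting state is Q, so the expected hitting time is h_Q = 225/56.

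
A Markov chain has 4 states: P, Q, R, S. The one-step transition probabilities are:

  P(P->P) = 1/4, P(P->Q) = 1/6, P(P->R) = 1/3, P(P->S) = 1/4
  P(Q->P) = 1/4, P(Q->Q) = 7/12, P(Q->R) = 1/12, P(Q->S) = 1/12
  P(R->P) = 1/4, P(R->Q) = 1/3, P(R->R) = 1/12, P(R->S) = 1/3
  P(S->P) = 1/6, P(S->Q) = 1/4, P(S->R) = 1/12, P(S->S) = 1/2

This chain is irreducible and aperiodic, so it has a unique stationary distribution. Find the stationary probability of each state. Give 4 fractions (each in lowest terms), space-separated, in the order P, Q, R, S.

The stationary distribution satisfies pi = pi * P, i.e.:
  pi_P = 1/4*pi_P + 1/4*pi_Q + 1/4*pi_R + 1/6*pi_S
  pi_Q = 1/6*pi_P + 7/12*pi_Q + 1/3*pi_R + 1/4*pi_S
  pi_R = 1/3*pi_P + 1/12*pi_Q + 1/12*pi_R + 1/12*pi_S
  pi_S = 1/4*pi_P + 1/12*pi_Q + 1/3*pi_R + 1/2*pi_S
with normalization: pi_P + pi_Q + pi_R + pi_S = 1.

Using the first 3 balance equations plus normalization, the linear system A*pi = b is:
  [-3/4, 1/4, 1/4, 1/6] . pi = 0
  [1/6, -5/12, 1/3, 1/4] . pi = 0
  [1/3, 1/12, -11/12, 1/12] . pi = 0
  [1, 1, 1, 1] . pi = 1

Solving yields:
  pi_P = 79/347
  pi_Q = 379/1041
  pi_R = 146/1041
  pi_S = 93/347

Verification (pi * P):
  79/347*1/4 + 379/1041*1/4 + 146/1041*1/4 + 93/347*1/6 = 79/347 = pi_P  (ok)
  79/347*1/6 + 379/1041*7/12 + 146/1041*1/3 + 93/347*1/4 = 379/1041 = pi_Q  (ok)
  79/347*1/3 + 379/1041*1/12 + 146/1041*1/12 + 93/347*1/12 = 146/1041 = pi_R  (ok)
  79/347*1/4 + 379/1041*1/12 + 146/1041*1/3 + 93/347*1/2 = 93/347 = pi_S  (ok)

Answer: 79/347 379/1041 146/1041 93/347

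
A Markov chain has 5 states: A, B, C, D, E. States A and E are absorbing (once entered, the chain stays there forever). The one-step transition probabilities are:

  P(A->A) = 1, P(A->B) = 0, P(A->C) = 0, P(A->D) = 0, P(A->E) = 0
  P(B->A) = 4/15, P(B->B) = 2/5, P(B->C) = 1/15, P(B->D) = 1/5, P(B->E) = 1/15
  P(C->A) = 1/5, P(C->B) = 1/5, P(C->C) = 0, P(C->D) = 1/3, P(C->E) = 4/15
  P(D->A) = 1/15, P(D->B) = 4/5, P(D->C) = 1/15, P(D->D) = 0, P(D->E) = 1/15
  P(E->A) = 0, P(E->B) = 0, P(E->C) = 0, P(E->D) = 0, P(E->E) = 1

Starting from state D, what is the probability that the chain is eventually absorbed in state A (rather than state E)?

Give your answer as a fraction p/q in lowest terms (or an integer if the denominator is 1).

Answer: 309/442

Derivation:
Let a_i = P(absorbed in A | start in state i).
Boundary conditions: a_A = 1, a_E = 0.
For each transient state i, a_i = sum_j P(i->j) * a_j:
  a_B = 4/15*a_A + 2/5*a_B + 1/15*a_C + 1/5*a_D + 1/15*a_E
  a_C = 1/5*a_A + 1/5*a_B + 0*a_C + 1/3*a_D + 4/15*a_E
  a_D = 1/15*a_A + 4/5*a_B + 1/15*a_C + 0*a_D + 1/15*a_E

Substituting a_A = 1 and a_E = 0, rearrange to (I - Q) a = r where r[i] = P(i -> A):
  [3/5, -1/15, -1/5] . (a_B, a_C, a_D) = 4/15
  [-1/5, 1, -1/3] . (a_B, a_C, a_D) = 1/5
  [-4/5, -1/15, 1] . (a_B, a_C, a_D) = 1/15

Solving yields:
  a_B = 164/221
  a_C = 257/442
  a_D = 309/442

Starting state is D, so the absorption probability is a_D = 309/442.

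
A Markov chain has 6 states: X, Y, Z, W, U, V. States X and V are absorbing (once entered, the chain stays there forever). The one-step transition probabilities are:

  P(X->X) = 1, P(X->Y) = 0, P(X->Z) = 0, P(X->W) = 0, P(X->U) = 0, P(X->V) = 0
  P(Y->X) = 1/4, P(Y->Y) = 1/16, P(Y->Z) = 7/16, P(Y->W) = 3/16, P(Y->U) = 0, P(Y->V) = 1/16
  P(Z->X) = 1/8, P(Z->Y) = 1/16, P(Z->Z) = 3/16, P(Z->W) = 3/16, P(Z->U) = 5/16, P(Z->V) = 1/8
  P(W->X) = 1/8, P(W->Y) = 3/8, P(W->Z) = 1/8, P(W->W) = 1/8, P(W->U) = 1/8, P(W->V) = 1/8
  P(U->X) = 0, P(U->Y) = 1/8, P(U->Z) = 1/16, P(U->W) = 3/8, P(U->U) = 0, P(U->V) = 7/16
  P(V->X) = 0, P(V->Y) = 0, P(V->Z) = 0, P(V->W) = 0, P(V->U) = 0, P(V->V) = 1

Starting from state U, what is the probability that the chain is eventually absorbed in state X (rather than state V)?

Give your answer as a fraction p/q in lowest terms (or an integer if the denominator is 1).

Answer: 241/877

Derivation:
Let a_i = P(absorbed in X | start in state i).
Boundary conditions: a_X = 1, a_V = 0.
For each transient state i, a_i = sum_j P(i->j) * a_j:
  a_Y = 1/4*a_X + 1/16*a_Y + 7/16*a_Z + 3/16*a_W + 0*a_U + 1/16*a_V
  a_Z = 1/8*a_X + 1/16*a_Y + 3/16*a_Z + 3/16*a_W + 5/16*a_U + 1/8*a_V
  a_W = 1/8*a_X + 3/8*a_Y + 1/8*a_Z + 1/8*a_W + 1/8*a_U + 1/8*a_V
  a_U = 0*a_X + 1/8*a_Y + 1/16*a_Z + 3/8*a_W + 0*a_U + 7/16*a_V

Substituting a_X = 1 and a_V = 0, rearrange to (I - Q) a = r where r[i] = P(i -> X):
  [15/16, -7/16, -3/16, 0] . (a_Y, a_Z, a_W, a_U) = 1/4
  [-1/16, 13/16, -3/16, -5/16] . (a_Y, a_Z, a_W, a_U) = 1/8
  [-3/8, -1/8, 7/8, -1/8] . (a_Y, a_Z, a_W, a_U) = 1/8
  [-1/8, -1/16, -3/8, 1] . (a_Y, a_Z, a_W, a_U) = 0

Solving yields:
  a_Y = 7789/14032
  a_Z = 362/877
  a_W = 6721/14032
  a_U = 241/877

Starting state is U, so the absorption probability is a_U = 241/877.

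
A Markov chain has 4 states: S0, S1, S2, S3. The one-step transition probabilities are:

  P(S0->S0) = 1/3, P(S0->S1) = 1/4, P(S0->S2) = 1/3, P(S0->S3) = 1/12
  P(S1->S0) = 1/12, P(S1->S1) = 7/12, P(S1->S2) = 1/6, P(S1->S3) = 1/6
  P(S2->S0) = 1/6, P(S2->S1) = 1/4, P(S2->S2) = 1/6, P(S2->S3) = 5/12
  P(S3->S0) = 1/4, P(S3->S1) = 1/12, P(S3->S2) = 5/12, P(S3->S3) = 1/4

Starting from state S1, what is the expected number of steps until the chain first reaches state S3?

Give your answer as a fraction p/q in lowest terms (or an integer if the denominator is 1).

Let h_i = expected steps to first reach S3 from state i.
Boundary: h_S3 = 0.
First-step equations for the other states:
  h_S0 = 1 + 1/3*h_S0 + 1/4*h_S1 + 1/3*h_S2 + 1/12*h_S3
  h_S1 = 1 + 1/12*h_S0 + 7/12*h_S1 + 1/6*h_S2 + 1/6*h_S3
  h_S2 = 1 + 1/6*h_S0 + 1/4*h_S1 + 1/6*h_S2 + 5/12*h_S3

Substituting h_S3 = 0 and rearranging gives the linear system (I - Q) h = 1:
  [2/3, -1/4, -1/3] . (h_S0, h_S1, h_S2) = 1
  [-1/12, 5/12, -1/6] . (h_S0, h_S1, h_S2) = 1
  [-1/6, -1/4, 5/6] . (h_S0, h_S1, h_S2) = 1

Solving yields:
  h_S0 = 224/43
  h_S1 = 212/43
  h_S2 = 160/43

Starting state is S1, so the expected hitting time is h_S1 = 212/43.

Answer: 212/43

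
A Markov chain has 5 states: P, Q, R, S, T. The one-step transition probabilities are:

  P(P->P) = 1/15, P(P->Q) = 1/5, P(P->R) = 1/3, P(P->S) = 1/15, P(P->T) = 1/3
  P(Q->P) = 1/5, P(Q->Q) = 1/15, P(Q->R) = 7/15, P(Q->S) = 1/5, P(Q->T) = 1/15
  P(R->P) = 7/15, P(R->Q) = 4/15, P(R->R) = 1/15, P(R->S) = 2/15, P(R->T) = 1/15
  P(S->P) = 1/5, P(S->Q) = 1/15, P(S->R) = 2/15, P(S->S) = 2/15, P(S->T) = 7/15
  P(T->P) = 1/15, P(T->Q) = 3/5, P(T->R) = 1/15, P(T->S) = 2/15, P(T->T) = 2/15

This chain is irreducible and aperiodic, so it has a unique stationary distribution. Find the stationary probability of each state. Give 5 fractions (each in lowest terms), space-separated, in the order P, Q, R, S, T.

The stationary distribution satisfies pi = pi * P, i.e.:
  pi_P = 1/15*pi_P + 1/5*pi_Q + 7/15*pi_R + 1/5*pi_S + 1/15*pi_T
  pi_Q = 1/5*pi_P + 1/15*pi_Q + 4/15*pi_R + 1/15*pi_S + 3/5*pi_T
  pi_R = 1/3*pi_P + 7/15*pi_Q + 1/15*pi_R + 2/15*pi_S + 1/15*pi_T
  pi_S = 1/15*pi_P + 1/5*pi_Q + 2/15*pi_R + 2/15*pi_S + 2/15*pi_T
  pi_T = 1/3*pi_P + 1/15*pi_Q + 1/15*pi_R + 7/15*pi_S + 2/15*pi_T
with normalization: pi_P + pi_Q + pi_R + pi_S + pi_T = 1.

Using the first 4 balance equations plus normalization, the linear system A*pi = b is:
  [-14/15, 1/5, 7/15, 1/5, 1/15] . pi = 0
  [1/5, -14/15, 4/15, 1/15, 3/5] . pi = 0
  [1/3, 7/15, -14/15, 2/15, 1/15] . pi = 0
  [1/15, 1/5, 2/15, -13/15, 2/15] . pi = 0
  [1, 1, 1, 1, 1] . pi = 1

Solving yields:
  pi_P = 8821/42462
  pi_Q = 20429/84924
  pi_R = 2145/9436
  pi_S = 11509/84924
  pi_T = 16039/84924

Verification (pi * P):
  8821/42462*1/15 + 20429/84924*1/5 + 2145/9436*7/15 + 11509/84924*1/5 + 16039/84924*1/15 = 8821/42462 = pi_P  (ok)
  8821/42462*1/5 + 20429/84924*1/15 + 2145/9436*4/15 + 11509/84924*1/15 + 16039/84924*3/5 = 20429/84924 = pi_Q  (ok)
  8821/42462*1/3 + 20429/84924*7/15 + 2145/9436*1/15 + 11509/84924*2/15 + 16039/84924*1/15 = 2145/9436 = pi_R  (ok)
  8821/42462*1/15 + 20429/84924*1/5 + 2145/9436*2/15 + 11509/84924*2/15 + 16039/84924*2/15 = 11509/84924 = pi_S  (ok)
  8821/42462*1/3 + 20429/84924*1/15 + 2145/9436*1/15 + 11509/84924*7/15 + 16039/84924*2/15 = 16039/84924 = pi_T  (ok)

Answer: 8821/42462 20429/84924 2145/9436 11509/84924 16039/84924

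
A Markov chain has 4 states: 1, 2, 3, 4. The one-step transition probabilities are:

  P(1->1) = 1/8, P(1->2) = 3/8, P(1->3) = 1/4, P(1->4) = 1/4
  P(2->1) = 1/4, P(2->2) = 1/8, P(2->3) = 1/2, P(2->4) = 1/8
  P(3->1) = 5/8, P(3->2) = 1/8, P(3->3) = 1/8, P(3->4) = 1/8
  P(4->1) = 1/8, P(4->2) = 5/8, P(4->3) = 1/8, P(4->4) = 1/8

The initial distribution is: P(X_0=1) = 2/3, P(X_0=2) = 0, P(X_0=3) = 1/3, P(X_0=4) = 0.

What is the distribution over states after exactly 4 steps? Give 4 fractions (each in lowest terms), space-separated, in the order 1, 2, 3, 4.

Answer: 1811/6144 107/384 203/768 997/6144

Derivation:
Propagating the distribution step by step (d_{t+1} = d_t * P):
d_0 = (1=2/3, 2=0, 3=1/3, 4=0)
  d_1[1] = 2/3*1/8 + 0*1/4 + 1/3*5/8 + 0*1/8 = 7/24
  d_1[2] = 2/3*3/8 + 0*1/8 + 1/3*1/8 + 0*5/8 = 7/24
  d_1[3] = 2/3*1/4 + 0*1/2 + 1/3*1/8 + 0*1/8 = 5/24
  d_1[4] = 2/3*1/4 + 0*1/8 + 1/3*1/8 + 0*1/8 = 5/24
d_1 = (1=7/24, 2=7/24, 3=5/24, 4=5/24)
  d_2[1] = 7/24*1/8 + 7/24*1/4 + 5/24*5/8 + 5/24*1/8 = 17/64
  d_2[2] = 7/24*3/8 + 7/24*1/8 + 5/24*1/8 + 5/24*5/8 = 29/96
  d_2[3] = 7/24*1/4 + 7/24*1/2 + 5/24*1/8 + 5/24*1/8 = 13/48
  d_2[4] = 7/24*1/4 + 7/24*1/8 + 5/24*1/8 + 5/24*1/8 = 31/192
d_2 = (1=17/64, 2=29/96, 3=13/48, 4=31/192)
  d_3[1] = 17/64*1/8 + 29/96*1/4 + 13/48*5/8 + 31/192*1/8 = 229/768
  d_3[2] = 17/64*3/8 + 29/96*1/8 + 13/48*1/8 + 31/192*5/8 = 209/768
  d_3[3] = 17/64*1/4 + 29/96*1/2 + 13/48*1/8 + 31/192*1/8 = 139/512
  d_3[4] = 17/64*1/4 + 29/96*1/8 + 13/48*1/8 + 31/192*1/8 = 81/512
d_3 = (1=229/768, 2=209/768, 3=139/512, 4=81/512)
  d_4[1] = 229/768*1/8 + 209/768*1/4 + 139/512*5/8 + 81/512*1/8 = 1811/6144
  d_4[2] = 229/768*3/8 + 209/768*1/8 + 139/512*1/8 + 81/512*5/8 = 107/384
  d_4[3] = 229/768*1/4 + 209/768*1/2 + 139/512*1/8 + 81/512*1/8 = 203/768
  d_4[4] = 229/768*1/4 + 209/768*1/8 + 139/512*1/8 + 81/512*1/8 = 997/6144
d_4 = (1=1811/6144, 2=107/384, 3=203/768, 4=997/6144)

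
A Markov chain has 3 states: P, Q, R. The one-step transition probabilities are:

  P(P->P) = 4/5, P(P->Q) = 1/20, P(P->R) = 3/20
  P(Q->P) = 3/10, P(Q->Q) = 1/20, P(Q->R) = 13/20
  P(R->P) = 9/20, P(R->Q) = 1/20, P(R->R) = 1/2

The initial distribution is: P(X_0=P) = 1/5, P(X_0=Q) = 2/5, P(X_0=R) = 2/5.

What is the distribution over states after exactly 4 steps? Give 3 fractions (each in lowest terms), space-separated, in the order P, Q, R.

Propagating the distribution step by step (d_{t+1} = d_t * P):
d_0 = (P=1/5, Q=2/5, R=2/5)
  d_1[P] = 1/5*4/5 + 2/5*3/10 + 2/5*9/20 = 23/50
  d_1[Q] = 1/5*1/20 + 2/5*1/20 + 2/5*1/20 = 1/20
  d_1[R] = 1/5*3/20 + 2/5*13/20 + 2/5*1/2 = 49/100
d_1 = (P=23/50, Q=1/20, R=49/100)
  d_2[P] = 23/50*4/5 + 1/20*3/10 + 49/100*9/20 = 1207/2000
  d_2[Q] = 23/50*1/20 + 1/20*1/20 + 49/100*1/20 = 1/20
  d_2[R] = 23/50*3/20 + 1/20*13/20 + 49/100*1/2 = 693/2000
d_2 = (P=1207/2000, Q=1/20, R=693/2000)
  d_3[P] = 1207/2000*4/5 + 1/20*3/10 + 693/2000*9/20 = 26149/40000
  d_3[Q] = 1207/2000*1/20 + 1/20*1/20 + 693/2000*1/20 = 1/20
  d_3[R] = 1207/2000*3/20 + 1/20*13/20 + 693/2000*1/2 = 11851/40000
d_3 = (P=26149/40000, Q=1/20, R=11851/40000)
  d_4[P] = 26149/40000*4/5 + 1/20*3/10 + 11851/40000*9/20 = 537043/800000
  d_4[Q] = 26149/40000*1/20 + 1/20*1/20 + 11851/40000*1/20 = 1/20
  d_4[R] = 26149/40000*3/20 + 1/20*13/20 + 11851/40000*1/2 = 222957/800000
d_4 = (P=537043/800000, Q=1/20, R=222957/800000)

Answer: 537043/800000 1/20 222957/800000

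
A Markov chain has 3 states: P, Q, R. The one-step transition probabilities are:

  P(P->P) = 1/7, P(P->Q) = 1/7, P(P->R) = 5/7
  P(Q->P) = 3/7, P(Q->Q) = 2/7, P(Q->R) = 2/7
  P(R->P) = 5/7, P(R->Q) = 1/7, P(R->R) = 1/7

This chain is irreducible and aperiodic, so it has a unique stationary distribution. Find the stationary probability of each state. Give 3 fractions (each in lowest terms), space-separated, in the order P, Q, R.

The stationary distribution satisfies pi = pi * P, i.e.:
  pi_P = 1/7*pi_P + 3/7*pi_Q + 5/7*pi_R
  pi_Q = 1/7*pi_P + 2/7*pi_Q + 1/7*pi_R
  pi_R = 5/7*pi_P + 2/7*pi_Q + 1/7*pi_R
with normalization: pi_P + pi_Q + pi_R = 1.

Using the first 2 balance equations plus normalization, the linear system A*pi = b is:
  [-6/7, 3/7, 5/7] . pi = 0
  [1/7, -5/7, 1/7] . pi = 0
  [1, 1, 1] . pi = 1

Solving yields:
  pi_P = 14/33
  pi_Q = 1/6
  pi_R = 9/22

Verification (pi * P):
  14/33*1/7 + 1/6*3/7 + 9/22*5/7 = 14/33 = pi_P  (ok)
  14/33*1/7 + 1/6*2/7 + 9/22*1/7 = 1/6 = pi_Q  (ok)
  14/33*5/7 + 1/6*2/7 + 9/22*1/7 = 9/22 = pi_R  (ok)

Answer: 14/33 1/6 9/22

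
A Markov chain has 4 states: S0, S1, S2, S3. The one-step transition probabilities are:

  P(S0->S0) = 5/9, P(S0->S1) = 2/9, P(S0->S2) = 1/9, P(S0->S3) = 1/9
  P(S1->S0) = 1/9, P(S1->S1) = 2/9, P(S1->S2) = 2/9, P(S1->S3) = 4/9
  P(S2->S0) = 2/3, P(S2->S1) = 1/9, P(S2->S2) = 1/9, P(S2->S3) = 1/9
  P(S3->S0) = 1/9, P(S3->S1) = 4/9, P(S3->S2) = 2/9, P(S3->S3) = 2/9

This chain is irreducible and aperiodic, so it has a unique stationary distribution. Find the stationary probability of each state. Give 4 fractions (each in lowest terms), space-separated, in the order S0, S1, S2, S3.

The stationary distribution satisfies pi = pi * P, i.e.:
  pi_S0 = 5/9*pi_S0 + 1/9*pi_S1 + 2/3*pi_S2 + 1/9*pi_S3
  pi_S1 = 2/9*pi_S0 + 2/9*pi_S1 + 1/9*pi_S2 + 4/9*pi_S3
  pi_S2 = 1/9*pi_S0 + 2/9*pi_S1 + 1/9*pi_S2 + 2/9*pi_S3
  pi_S3 = 1/9*pi_S0 + 4/9*pi_S1 + 1/9*pi_S2 + 2/9*pi_S3
with normalization: pi_S0 + pi_S1 + pi_S2 + pi_S3 = 1.

Using the first 3 balance equations plus normalization, the linear system A*pi = b is:
  [-4/9, 1/9, 2/3, 1/9] . pi = 0
  [2/9, -7/9, 1/9, 4/9] . pi = 0
  [1/9, 2/9, -8/9, 2/9] . pi = 0
  [1, 1, 1, 1] . pi = 1

Solving yields:
  pi_S0 = 4/11
  pi_S1 = 153/605
  pi_S2 = 9/55
  pi_S3 = 133/605

Verification (pi * P):
  4/11*5/9 + 153/605*1/9 + 9/55*2/3 + 133/605*1/9 = 4/11 = pi_S0  (ok)
  4/11*2/9 + 153/605*2/9 + 9/55*1/9 + 133/605*4/9 = 153/605 = pi_S1  (ok)
  4/11*1/9 + 153/605*2/9 + 9/55*1/9 + 133/605*2/9 = 9/55 = pi_S2  (ok)
  4/11*1/9 + 153/605*4/9 + 9/55*1/9 + 133/605*2/9 = 133/605 = pi_S3  (ok)

Answer: 4/11 153/605 9/55 133/605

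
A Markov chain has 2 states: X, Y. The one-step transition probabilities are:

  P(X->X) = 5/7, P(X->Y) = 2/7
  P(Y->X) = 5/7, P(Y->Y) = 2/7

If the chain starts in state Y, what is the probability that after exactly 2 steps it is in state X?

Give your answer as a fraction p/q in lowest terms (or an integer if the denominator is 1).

Answer: 5/7

Derivation:
Computing P^2 by repeated multiplication:
P^1 =
  X: [5/7, 2/7]
  Y: [5/7, 2/7]
P^2 =
  X: [5/7, 2/7]
  Y: [5/7, 2/7]

(P^2)[Y -> X] = 5/7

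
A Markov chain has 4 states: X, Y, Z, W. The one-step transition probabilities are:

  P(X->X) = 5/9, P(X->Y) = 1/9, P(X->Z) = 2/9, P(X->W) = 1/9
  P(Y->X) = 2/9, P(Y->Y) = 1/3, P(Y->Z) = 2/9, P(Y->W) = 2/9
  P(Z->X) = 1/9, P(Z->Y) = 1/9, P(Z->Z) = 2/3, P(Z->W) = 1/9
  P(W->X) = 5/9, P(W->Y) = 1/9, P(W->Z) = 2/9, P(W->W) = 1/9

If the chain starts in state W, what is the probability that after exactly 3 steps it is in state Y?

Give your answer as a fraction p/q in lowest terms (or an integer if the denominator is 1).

Answer: 103/729

Derivation:
Computing P^3 by repeated multiplication:
P^1 =
  X: [5/9, 1/9, 2/9, 1/9]
  Y: [2/9, 1/3, 2/9, 2/9]
  Z: [1/9, 1/9, 2/3, 1/9]
  W: [5/9, 1/9, 2/9, 1/9]
P^2 =
  X: [34/81, 11/81, 26/81, 10/81]
  Y: [28/81, 5/27, 26/81, 4/27]
  Z: [2/9, 11/81, 14/27, 10/81]
  W: [34/81, 11/81, 26/81, 10/81]
P^3 =
  X: [268/729, 103/729, 266/729, 92/729]
  Y: [256/729, 37/243, 266/729, 32/243]
  Z: [68/243, 103/729, 110/243, 92/729]
  W: [268/729, 103/729, 266/729, 92/729]

(P^3)[W -> Y] = 103/729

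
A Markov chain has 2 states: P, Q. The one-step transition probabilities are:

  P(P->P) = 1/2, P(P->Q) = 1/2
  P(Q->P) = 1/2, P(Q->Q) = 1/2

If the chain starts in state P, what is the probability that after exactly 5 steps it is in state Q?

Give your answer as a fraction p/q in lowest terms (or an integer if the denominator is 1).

Answer: 1/2

Derivation:
Computing P^5 by repeated multiplication:
P^1 =
  P: [1/2, 1/2]
  Q: [1/2, 1/2]
P^2 =
  P: [1/2, 1/2]
  Q: [1/2, 1/2]
P^3 =
  P: [1/2, 1/2]
  Q: [1/2, 1/2]
P^4 =
  P: [1/2, 1/2]
  Q: [1/2, 1/2]
P^5 =
  P: [1/2, 1/2]
  Q: [1/2, 1/2]

(P^5)[P -> Q] = 1/2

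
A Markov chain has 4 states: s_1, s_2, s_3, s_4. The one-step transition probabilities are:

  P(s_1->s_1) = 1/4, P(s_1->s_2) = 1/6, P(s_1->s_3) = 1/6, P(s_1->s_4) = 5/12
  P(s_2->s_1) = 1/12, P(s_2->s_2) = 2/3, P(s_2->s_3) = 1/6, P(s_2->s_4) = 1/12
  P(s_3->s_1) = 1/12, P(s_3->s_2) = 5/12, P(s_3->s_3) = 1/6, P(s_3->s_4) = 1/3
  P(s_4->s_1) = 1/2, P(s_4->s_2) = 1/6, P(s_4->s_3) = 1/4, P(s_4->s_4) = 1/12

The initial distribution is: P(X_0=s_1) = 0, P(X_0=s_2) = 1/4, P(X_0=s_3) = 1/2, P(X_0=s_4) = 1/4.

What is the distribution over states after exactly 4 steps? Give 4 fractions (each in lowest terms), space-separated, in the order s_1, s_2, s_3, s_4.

Propagating the distribution step by step (d_{t+1} = d_t * P):
d_0 = (s_1=0, s_2=1/4, s_3=1/2, s_4=1/4)
  d_1[s_1] = 0*1/4 + 1/4*1/12 + 1/2*1/12 + 1/4*1/2 = 3/16
  d_1[s_2] = 0*1/6 + 1/4*2/3 + 1/2*5/12 + 1/4*1/6 = 5/12
  d_1[s_3] = 0*1/6 + 1/4*1/6 + 1/2*1/6 + 1/4*1/4 = 3/16
  d_1[s_4] = 0*5/12 + 1/4*1/12 + 1/2*1/3 + 1/4*1/12 = 5/24
d_1 = (s_1=3/16, s_2=5/12, s_3=3/16, s_4=5/24)
  d_2[s_1] = 3/16*1/4 + 5/12*1/12 + 3/16*1/12 + 5/24*1/2 = 29/144
  d_2[s_2] = 3/16*1/6 + 5/12*2/3 + 3/16*5/12 + 5/24*1/6 = 27/64
  d_2[s_3] = 3/16*1/6 + 5/12*1/6 + 3/16*1/6 + 5/24*1/4 = 53/288
  d_2[s_4] = 3/16*5/12 + 5/12*1/12 + 3/16*1/3 + 5/24*1/12 = 37/192
d_2 = (s_1=29/144, s_2=27/64, s_3=53/288, s_4=37/192)
  d_3[s_1] = 29/144*1/4 + 27/64*1/12 + 53/288*1/12 + 37/192*1/2 = 1363/6912
  d_3[s_2] = 29/144*1/6 + 27/64*2/3 + 53/288*5/12 + 37/192*1/6 = 61/144
  d_3[s_3] = 29/144*1/6 + 27/64*1/6 + 53/288*1/6 + 37/192*1/4 = 421/2304
  d_3[s_4] = 29/144*5/12 + 27/64*1/12 + 53/288*1/3 + 37/192*1/12 = 679/3456
d_3 = (s_1=1363/6912, s_2=61/144, s_3=421/2304, s_4=679/3456)
  d_4[s_1] = 1363/6912*1/4 + 61/144*1/12 + 421/2304*1/12 + 679/3456*1/2 = 1369/6912
  d_4[s_2] = 1363/6912*1/6 + 61/144*2/3 + 421/2304*5/12 + 679/3456*1/6 = 1303/3072
  d_4[s_3] = 1363/6912*1/6 + 61/144*1/6 + 421/2304*1/6 + 679/3456*1/4 = 7591/41472
  d_4[s_4] = 1363/6912*5/12 + 61/144*1/12 + 421/2304*1/3 + 679/3456*1/12 = 16153/82944
d_4 = (s_1=1369/6912, s_2=1303/3072, s_3=7591/41472, s_4=16153/82944)

Answer: 1369/6912 1303/3072 7591/41472 16153/82944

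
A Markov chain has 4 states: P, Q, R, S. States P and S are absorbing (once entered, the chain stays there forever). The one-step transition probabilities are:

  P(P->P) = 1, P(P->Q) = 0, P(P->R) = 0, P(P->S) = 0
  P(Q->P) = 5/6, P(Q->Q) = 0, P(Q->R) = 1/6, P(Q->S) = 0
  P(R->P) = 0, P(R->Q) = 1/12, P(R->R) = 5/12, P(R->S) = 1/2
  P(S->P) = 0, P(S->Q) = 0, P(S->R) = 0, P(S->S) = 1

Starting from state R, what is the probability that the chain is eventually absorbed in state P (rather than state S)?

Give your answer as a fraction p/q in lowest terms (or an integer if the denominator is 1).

Answer: 5/41

Derivation:
Let a_i = P(absorbed in P | start in state i).
Boundary conditions: a_P = 1, a_S = 0.
For each transient state i, a_i = sum_j P(i->j) * a_j:
  a_Q = 5/6*a_P + 0*a_Q + 1/6*a_R + 0*a_S
  a_R = 0*a_P + 1/12*a_Q + 5/12*a_R + 1/2*a_S

Substituting a_P = 1 and a_S = 0, rearrange to (I - Q) a = r where r[i] = P(i -> P):
  [1, -1/6] . (a_Q, a_R) = 5/6
  [-1/12, 7/12] . (a_Q, a_R) = 0

Solving yields:
  a_Q = 35/41
  a_R = 5/41

Starting state is R, so the absorption probability is a_R = 5/41.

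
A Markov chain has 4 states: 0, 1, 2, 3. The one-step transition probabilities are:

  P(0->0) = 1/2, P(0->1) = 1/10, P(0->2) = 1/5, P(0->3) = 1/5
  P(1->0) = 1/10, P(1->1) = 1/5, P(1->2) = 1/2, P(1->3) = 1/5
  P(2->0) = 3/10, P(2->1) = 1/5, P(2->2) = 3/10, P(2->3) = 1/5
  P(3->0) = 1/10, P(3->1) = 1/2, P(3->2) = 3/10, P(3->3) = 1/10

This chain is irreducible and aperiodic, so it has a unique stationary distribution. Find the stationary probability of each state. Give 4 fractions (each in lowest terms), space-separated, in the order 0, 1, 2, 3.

The stationary distribution satisfies pi = pi * P, i.e.:
  pi_0 = 1/2*pi_0 + 1/10*pi_1 + 3/10*pi_2 + 1/10*pi_3
  pi_1 = 1/10*pi_0 + 1/5*pi_1 + 1/5*pi_2 + 1/2*pi_3
  pi_2 = 1/5*pi_0 + 1/2*pi_1 + 3/10*pi_2 + 3/10*pi_3
  pi_3 = 1/5*pi_0 + 1/5*pi_1 + 1/5*pi_2 + 1/10*pi_3
with normalization: pi_0 + pi_1 + pi_2 + pi_3 = 1.

Using the first 3 balance equations plus normalization, the linear system A*pi = b is:
  [-1/2, 1/10, 3/10, 1/10] . pi = 0
  [1/10, -4/5, 1/5, 1/2] . pi = 0
  [1/5, 1/2, -7/10, 3/10] . pi = 0
  [1, 1, 1, 1] . pi = 1

Solving yields:
  pi_0 = 3/11
  pi_1 = 5/22
  pi_2 = 7/22
  pi_3 = 2/11

Verification (pi * P):
  3/11*1/2 + 5/22*1/10 + 7/22*3/10 + 2/11*1/10 = 3/11 = pi_0  (ok)
  3/11*1/10 + 5/22*1/5 + 7/22*1/5 + 2/11*1/2 = 5/22 = pi_1  (ok)
  3/11*1/5 + 5/22*1/2 + 7/22*3/10 + 2/11*3/10 = 7/22 = pi_2  (ok)
  3/11*1/5 + 5/22*1/5 + 7/22*1/5 + 2/11*1/10 = 2/11 = pi_3  (ok)

Answer: 3/11 5/22 7/22 2/11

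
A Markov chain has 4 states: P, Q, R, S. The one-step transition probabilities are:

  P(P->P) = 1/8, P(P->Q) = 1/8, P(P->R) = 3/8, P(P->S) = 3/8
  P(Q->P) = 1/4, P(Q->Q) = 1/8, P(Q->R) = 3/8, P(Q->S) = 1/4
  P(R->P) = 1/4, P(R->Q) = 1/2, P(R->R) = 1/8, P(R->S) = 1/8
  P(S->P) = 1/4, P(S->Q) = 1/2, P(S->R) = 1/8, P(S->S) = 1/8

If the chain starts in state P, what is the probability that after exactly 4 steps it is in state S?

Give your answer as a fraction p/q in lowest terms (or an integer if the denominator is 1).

Answer: 871/4096

Derivation:
Computing P^4 by repeated multiplication:
P^1 =
  P: [1/8, 1/8, 3/8, 3/8]
  Q: [1/4, 1/8, 3/8, 1/4]
  R: [1/4, 1/2, 1/8, 1/8]
  S: [1/4, 1/2, 1/8, 1/8]
P^2 =
  P: [15/64, 13/32, 3/16, 11/64]
  Q: [7/32, 23/64, 7/32, 13/64]
  R: [7/32, 7/32, 5/16, 1/4]
  S: [7/32, 7/32, 5/16, 1/4]
P^3 =
  P: [113/512, 133/512, 73/256, 15/64]
  Q: [57/256, 145/512, 69/256, 115/512]
  R: [57/256, 43/128, 15/64, 53/256]
  S: [57/256, 43/128, 15/64, 53/256]
P^4 =
  P: [911/4096, 655/2048, 251/1024, 871/4096]
  Q: [455/2048, 1271/4096, 515/2048, 885/4096]
  R: [455/2048, 595/2048, 271/1024, 57/256]
  S: [455/2048, 595/2048, 271/1024, 57/256]

(P^4)[P -> S] = 871/4096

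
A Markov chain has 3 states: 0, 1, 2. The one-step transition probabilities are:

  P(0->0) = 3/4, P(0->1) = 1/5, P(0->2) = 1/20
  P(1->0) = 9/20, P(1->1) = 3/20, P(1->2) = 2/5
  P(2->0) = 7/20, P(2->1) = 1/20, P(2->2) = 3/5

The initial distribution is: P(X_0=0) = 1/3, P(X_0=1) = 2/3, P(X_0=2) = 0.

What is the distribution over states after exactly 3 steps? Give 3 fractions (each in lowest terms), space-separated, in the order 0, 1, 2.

Answer: 1439/2400 367/2400 99/400

Derivation:
Propagating the distribution step by step (d_{t+1} = d_t * P):
d_0 = (0=1/3, 1=2/3, 2=0)
  d_1[0] = 1/3*3/4 + 2/3*9/20 + 0*7/20 = 11/20
  d_1[1] = 1/3*1/5 + 2/3*3/20 + 0*1/20 = 1/6
  d_1[2] = 1/3*1/20 + 2/3*2/5 + 0*3/5 = 17/60
d_1 = (0=11/20, 1=1/6, 2=17/60)
  d_2[0] = 11/20*3/4 + 1/6*9/20 + 17/60*7/20 = 44/75
  d_2[1] = 11/20*1/5 + 1/6*3/20 + 17/60*1/20 = 179/1200
  d_2[2] = 11/20*1/20 + 1/6*2/5 + 17/60*3/5 = 317/1200
d_2 = (0=44/75, 1=179/1200, 2=317/1200)
  d_3[0] = 44/75*3/4 + 179/1200*9/20 + 317/1200*7/20 = 1439/2400
  d_3[1] = 44/75*1/5 + 179/1200*3/20 + 317/1200*1/20 = 367/2400
  d_3[2] = 44/75*1/20 + 179/1200*2/5 + 317/1200*3/5 = 99/400
d_3 = (0=1439/2400, 1=367/2400, 2=99/400)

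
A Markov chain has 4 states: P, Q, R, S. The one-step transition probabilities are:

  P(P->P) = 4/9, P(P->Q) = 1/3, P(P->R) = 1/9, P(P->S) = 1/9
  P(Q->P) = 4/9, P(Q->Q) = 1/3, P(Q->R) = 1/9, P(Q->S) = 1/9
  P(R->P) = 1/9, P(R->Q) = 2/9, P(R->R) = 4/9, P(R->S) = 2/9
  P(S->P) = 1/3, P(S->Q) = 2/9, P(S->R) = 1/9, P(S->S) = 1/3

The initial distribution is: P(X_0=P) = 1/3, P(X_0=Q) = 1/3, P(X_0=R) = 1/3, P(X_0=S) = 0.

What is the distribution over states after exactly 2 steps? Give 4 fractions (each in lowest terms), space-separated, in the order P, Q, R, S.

Answer: 86/243 71/243 5/27 41/243

Derivation:
Propagating the distribution step by step (d_{t+1} = d_t * P):
d_0 = (P=1/3, Q=1/3, R=1/3, S=0)
  d_1[P] = 1/3*4/9 + 1/3*4/9 + 1/3*1/9 + 0*1/3 = 1/3
  d_1[Q] = 1/3*1/3 + 1/3*1/3 + 1/3*2/9 + 0*2/9 = 8/27
  d_1[R] = 1/3*1/9 + 1/3*1/9 + 1/3*4/9 + 0*1/9 = 2/9
  d_1[S] = 1/3*1/9 + 1/3*1/9 + 1/3*2/9 + 0*1/3 = 4/27
d_1 = (P=1/3, Q=8/27, R=2/9, S=4/27)
  d_2[P] = 1/3*4/9 + 8/27*4/9 + 2/9*1/9 + 4/27*1/3 = 86/243
  d_2[Q] = 1/3*1/3 + 8/27*1/3 + 2/9*2/9 + 4/27*2/9 = 71/243
  d_2[R] = 1/3*1/9 + 8/27*1/9 + 2/9*4/9 + 4/27*1/9 = 5/27
  d_2[S] = 1/3*1/9 + 8/27*1/9 + 2/9*2/9 + 4/27*1/3 = 41/243
d_2 = (P=86/243, Q=71/243, R=5/27, S=41/243)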